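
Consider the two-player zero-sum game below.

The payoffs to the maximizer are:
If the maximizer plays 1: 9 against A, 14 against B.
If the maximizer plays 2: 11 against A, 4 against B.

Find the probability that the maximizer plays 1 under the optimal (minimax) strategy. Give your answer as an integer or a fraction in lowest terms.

Row minima are 9 and 4, so the maximizer's maximin is 9; column maxima are 11 and 14, so the minimizer's minimax is 11. These differ, so the equilibrium is in mixed strategies.
Let the maximizer play 1 with probability p. The minimizer is indifferent when 9p + 11(1−p) = 14p + 4(1−p), giving p = 7/12.

7/12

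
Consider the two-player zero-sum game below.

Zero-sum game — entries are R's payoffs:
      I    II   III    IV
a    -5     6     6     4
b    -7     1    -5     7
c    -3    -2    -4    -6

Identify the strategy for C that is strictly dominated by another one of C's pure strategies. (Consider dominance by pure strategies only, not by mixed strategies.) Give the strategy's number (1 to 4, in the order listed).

C prefers columns that give R less. Compare II with I: -5 < 6, -7 < 1, -3 < -2.
So I strictly dominates II for C; II is strictly dominated.

2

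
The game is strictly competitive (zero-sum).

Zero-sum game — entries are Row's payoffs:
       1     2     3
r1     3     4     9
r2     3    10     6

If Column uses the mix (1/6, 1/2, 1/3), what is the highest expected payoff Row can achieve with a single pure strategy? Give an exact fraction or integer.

15/2

r1: (3)·(1/6) + (4)·(1/2) + (9)·(1/3) = 11/2.
r2: (3)·(1/6) + (10)·(1/2) + (6)·(1/3) = 15/2.
The best pure response is r2 with expected payoff 15/2.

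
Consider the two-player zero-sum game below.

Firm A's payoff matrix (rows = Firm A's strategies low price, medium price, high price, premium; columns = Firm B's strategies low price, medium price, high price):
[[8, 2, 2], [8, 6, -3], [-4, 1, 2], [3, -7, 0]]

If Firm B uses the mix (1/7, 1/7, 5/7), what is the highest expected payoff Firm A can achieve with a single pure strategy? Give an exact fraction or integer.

low price: (8)·(1/7) + (2)·(1/7) + (2)·(5/7) = 20/7.
medium price: (8)·(1/7) + (6)·(1/7) + (-3)·(5/7) = -1/7.
high price: (-4)·(1/7) + (1)·(1/7) + (2)·(5/7) = 1.
premium: (3)·(1/7) + (-7)·(1/7) + (0)·(5/7) = -4/7.
The best pure response is low price with expected payoff 20/7.

20/7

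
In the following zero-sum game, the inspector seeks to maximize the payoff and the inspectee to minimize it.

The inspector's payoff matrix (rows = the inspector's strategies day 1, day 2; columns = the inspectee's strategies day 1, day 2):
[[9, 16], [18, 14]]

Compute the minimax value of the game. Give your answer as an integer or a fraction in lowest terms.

Row minima are 9 and 14, so the inspector's maximin is 14; column maxima are 18 and 16, so the inspectee's minimax is 16. These differ, so the equilibrium is in mixed strategies.
Let the inspector play day 1 with probability p. The inspectee is indifferent when 9p + 18(1−p) = 16p + 14(1−p), giving p = 4/11.
Let the inspectee play day 1 with probability q. The inspector is indifferent when 9q + 16(1−q) = 18q + 14(1−q), giving q = 2/11.
The value is 9·(2/11) + (16)·(9/11) = 162/11.

162/11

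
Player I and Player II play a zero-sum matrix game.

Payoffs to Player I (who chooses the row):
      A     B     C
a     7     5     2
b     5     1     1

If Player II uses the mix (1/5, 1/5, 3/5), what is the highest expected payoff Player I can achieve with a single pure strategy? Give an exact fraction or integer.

18/5

a: (7)·(1/5) + (5)·(1/5) + (2)·(3/5) = 18/5.
b: (5)·(1/5) + (1)·(1/5) + (1)·(3/5) = 9/5.
The best pure response is a with expected payoff 18/5.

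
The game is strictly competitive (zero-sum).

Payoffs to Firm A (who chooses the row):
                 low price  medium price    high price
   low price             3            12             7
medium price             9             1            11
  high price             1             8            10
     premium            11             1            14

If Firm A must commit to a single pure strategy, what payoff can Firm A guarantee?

The worst-case payoff for each row is low price: 3, medium price: 1, high price: 1, premium: 1.
The best of these is 3.

3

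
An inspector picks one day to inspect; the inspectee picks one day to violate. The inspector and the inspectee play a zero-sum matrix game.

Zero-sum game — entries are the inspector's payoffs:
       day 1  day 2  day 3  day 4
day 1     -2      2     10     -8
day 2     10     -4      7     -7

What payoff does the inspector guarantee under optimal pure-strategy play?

-7

Row minima: -8, -7 → the inspector's maximin is -7.
Column maxima: 10, 2, 10, -7 → the inspectee's minimax is -7.
They coincide at (day 2, day 4), so the value is -7.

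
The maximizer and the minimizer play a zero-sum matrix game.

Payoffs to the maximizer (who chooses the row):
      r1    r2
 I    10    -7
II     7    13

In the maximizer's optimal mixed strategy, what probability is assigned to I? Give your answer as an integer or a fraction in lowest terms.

Row minima are -7 and 7, so the maximizer's maximin is 7; column maxima are 10 and 13, so the minimizer's minimax is 10. These differ, so the equilibrium is in mixed strategies.
Let the maximizer play I with probability p. The minimizer is indifferent when 10p + 7(1−p) = −7p + 13(1−p), giving p = 6/23.

6/23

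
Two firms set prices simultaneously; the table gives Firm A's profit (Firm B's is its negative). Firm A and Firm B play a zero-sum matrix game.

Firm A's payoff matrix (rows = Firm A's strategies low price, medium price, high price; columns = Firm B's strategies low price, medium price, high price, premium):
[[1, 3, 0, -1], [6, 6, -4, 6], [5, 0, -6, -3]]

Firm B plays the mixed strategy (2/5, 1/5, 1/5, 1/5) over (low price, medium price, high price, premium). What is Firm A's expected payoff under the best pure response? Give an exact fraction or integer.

low price: (1)·(2/5) + (3)·(1/5) + (0)·(1/5) + (-1)·(1/5) = 4/5.
medium price: (6)·(2/5) + (6)·(1/5) + (-4)·(1/5) + (6)·(1/5) = 4.
high price: (5)·(2/5) + (0)·(1/5) + (-6)·(1/5) + (-3)·(1/5) = 1/5.
The best pure response is medium price with expected payoff 4.

4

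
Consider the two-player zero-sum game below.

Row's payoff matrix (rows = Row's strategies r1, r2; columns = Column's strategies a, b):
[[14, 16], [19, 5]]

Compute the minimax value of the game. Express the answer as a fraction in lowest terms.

117/8

Row minima are 14 and 5, so Row's maximin is 14; column maxima are 19 and 16, so Column's minimax is 16. These differ, so the equilibrium is in mixed strategies.
Let Row play r1 with probability p. Column is indifferent when 14p + 19(1−p) = 16p + 5(1−p), giving p = 7/8.
Let Column play a with probability q. Row is indifferent when 14q + 16(1−q) = 19q + 5(1−q), giving q = 11/16.
The value is 14·(11/16) + (16)·(5/16) = 117/8.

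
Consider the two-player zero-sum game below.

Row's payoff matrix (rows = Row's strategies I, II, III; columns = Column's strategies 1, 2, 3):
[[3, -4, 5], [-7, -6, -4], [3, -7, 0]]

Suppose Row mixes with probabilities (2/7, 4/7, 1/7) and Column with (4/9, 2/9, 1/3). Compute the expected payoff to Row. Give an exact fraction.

-172/63

Against (4/9, 2/9, 1/3), each row's expected payoff is I: 19/9; II: -52/9; III: -2/9.
Taking the (2/7, 4/7, 1/7)-weighted average: (2/7)·(19/9) + (4/7)·(-52/9) + (1/7)·(-2/9) = -172/63.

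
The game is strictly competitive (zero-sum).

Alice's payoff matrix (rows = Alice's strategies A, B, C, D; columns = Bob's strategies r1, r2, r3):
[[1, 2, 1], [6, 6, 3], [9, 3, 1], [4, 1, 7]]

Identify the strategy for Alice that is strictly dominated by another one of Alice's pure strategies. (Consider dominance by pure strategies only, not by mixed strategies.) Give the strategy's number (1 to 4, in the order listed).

Compare A with B: 6 > 1, 6 > 2, 3 > 1.
So B strictly dominates A for Alice; A is strictly dominated.

1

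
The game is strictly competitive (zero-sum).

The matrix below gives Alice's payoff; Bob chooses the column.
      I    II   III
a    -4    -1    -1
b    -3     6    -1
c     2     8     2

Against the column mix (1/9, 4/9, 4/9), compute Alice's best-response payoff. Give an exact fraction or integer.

a: (-4)·(1/9) + (-1)·(4/9) + (-1)·(4/9) = -4/3.
b: (-3)·(1/9) + (6)·(4/9) + (-1)·(4/9) = 17/9.
c: (2)·(1/9) + (8)·(4/9) + (2)·(4/9) = 14/3.
The best pure response is c with expected payoff 14/3.

14/3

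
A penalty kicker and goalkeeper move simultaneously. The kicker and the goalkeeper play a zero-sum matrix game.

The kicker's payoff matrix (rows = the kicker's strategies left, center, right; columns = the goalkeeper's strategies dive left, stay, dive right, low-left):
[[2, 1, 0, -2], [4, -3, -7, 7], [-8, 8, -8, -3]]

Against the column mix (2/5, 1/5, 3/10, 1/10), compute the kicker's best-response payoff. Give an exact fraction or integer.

left: (2)·(2/5) + (1)·(1/5) + (0)·(3/10) + (-2)·(1/10) = 4/5.
center: (4)·(2/5) + (-3)·(1/5) + (-7)·(3/10) + (7)·(1/10) = -2/5.
right: (-8)·(2/5) + (8)·(1/5) + (-8)·(3/10) + (-3)·(1/10) = -43/10.
The best pure response is left with expected payoff 4/5.

4/5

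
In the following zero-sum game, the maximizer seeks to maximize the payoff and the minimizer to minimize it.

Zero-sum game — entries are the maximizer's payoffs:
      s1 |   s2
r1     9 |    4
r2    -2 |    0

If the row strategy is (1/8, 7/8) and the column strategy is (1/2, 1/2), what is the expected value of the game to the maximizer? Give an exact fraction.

-1/16

Against (1/2, 1/2), each row's expected payoff is r1: 13/2; r2: -1.
Taking the (1/8, 7/8)-weighted average: (1/8)·(13/2) + (7/8)·(-1) = -1/16.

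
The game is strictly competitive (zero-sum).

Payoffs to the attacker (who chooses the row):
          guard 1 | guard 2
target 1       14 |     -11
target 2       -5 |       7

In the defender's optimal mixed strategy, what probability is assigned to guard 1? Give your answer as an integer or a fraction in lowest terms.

Row minima are -11 and -5, so the attacker's maximin is -5; column maxima are 14 and 7, so the defender's minimax is 7. These differ, so the equilibrium is in mixed strategies.
Let the defender play guard 1 with probability q. The attacker is indifferent when 14q − 11(1−q) = −5q + 7(1−q), giving q = 18/37.

18/37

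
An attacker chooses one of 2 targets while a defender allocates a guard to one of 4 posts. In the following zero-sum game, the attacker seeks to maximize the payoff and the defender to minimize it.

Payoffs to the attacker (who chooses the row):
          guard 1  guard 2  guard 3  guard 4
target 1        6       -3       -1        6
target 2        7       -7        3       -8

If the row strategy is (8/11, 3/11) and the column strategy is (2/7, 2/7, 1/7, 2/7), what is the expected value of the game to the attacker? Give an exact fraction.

Against (2/7, 2/7, 1/7, 2/7), each row's expected payoff is target 1: 17/7; target 2: -13/7.
Taking the (8/11, 3/11)-weighted average: (8/11)·(17/7) + (3/11)·(-13/7) = 97/77.

97/77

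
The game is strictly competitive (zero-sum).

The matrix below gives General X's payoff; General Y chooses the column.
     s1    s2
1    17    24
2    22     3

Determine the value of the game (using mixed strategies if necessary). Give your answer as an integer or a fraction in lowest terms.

Row minima are 17 and 3, so General X's maximin is 17; column maxima are 22 and 24, so General Y's minimax is 22. These differ, so the equilibrium is in mixed strategies.
Let General X play 1 with probability p. General Y is indifferent when 17p + 22(1−p) = 24p + 3(1−p), giving p = 19/26.
Let General Y play s1 with probability q. General X is indifferent when 17q + 24(1−q) = 22q + 3(1−q), giving q = 21/26.
The value is 17·(21/26) + (24)·(5/26) = 477/26.

477/26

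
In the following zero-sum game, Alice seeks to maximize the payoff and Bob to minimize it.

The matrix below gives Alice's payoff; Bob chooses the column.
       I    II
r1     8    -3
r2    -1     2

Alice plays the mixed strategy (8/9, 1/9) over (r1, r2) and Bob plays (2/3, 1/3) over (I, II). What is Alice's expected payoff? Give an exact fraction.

Against (2/3, 1/3), each row's expected payoff is r1: 13/3; r2: 0.
Taking the (8/9, 1/9)-weighted average: (8/9)·(13/3) + (1/9)·(0) = 104/27.

104/27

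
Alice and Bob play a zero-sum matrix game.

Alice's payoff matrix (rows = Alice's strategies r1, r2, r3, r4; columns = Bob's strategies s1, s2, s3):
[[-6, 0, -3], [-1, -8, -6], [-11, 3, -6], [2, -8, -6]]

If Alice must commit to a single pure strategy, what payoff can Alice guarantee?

-6

The worst-case payoff for each row is r1: -6, r2: -8, r3: -11, r4: -8.
The best of these is -6.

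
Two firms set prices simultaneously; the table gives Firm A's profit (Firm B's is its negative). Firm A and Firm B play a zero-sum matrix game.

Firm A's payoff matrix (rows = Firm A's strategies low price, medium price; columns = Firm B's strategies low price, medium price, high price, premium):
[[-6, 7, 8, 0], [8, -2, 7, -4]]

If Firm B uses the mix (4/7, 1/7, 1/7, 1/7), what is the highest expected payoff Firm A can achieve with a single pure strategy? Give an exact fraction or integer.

33/7

low price: (-6)·(4/7) + (7)·(1/7) + (8)·(1/7) + (0)·(1/7) = -9/7.
medium price: (8)·(4/7) + (-2)·(1/7) + (7)·(1/7) + (-4)·(1/7) = 33/7.
The best pure response is medium price with expected payoff 33/7.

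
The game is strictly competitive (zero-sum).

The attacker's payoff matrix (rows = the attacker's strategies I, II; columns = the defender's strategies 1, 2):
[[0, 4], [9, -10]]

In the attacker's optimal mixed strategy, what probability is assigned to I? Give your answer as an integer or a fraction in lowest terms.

19/23

Row minima are 0 and -10, so the attacker's maximin is 0; column maxima are 9 and 4, so the defender's minimax is 4. These differ, so the equilibrium is in mixed strategies.
Let the attacker play I with probability p. The defender is indifferent when 9(1−p) = 4p − 10(1−p), giving p = 19/23.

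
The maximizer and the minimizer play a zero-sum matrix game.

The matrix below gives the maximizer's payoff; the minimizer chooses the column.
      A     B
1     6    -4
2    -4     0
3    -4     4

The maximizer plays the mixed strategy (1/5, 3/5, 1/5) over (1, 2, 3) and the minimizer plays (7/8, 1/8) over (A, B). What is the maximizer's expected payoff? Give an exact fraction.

-7/4

Against (7/8, 1/8), each row's expected payoff is 1: 19/4; 2: -7/2; 3: -3.
Taking the (1/5, 3/5, 1/5)-weighted average: (1/5)·(19/4) + (3/5)·(-7/2) + (1/5)·(-3) = -7/4.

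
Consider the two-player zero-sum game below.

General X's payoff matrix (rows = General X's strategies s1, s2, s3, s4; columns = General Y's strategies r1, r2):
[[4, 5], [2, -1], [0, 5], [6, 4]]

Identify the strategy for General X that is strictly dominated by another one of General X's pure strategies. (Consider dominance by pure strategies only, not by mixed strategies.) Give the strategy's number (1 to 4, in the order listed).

2

Compare s2 with s1: 4 > 2, 5 > -1.
So s1 strictly dominates s2 for General X; s2 is strictly dominated.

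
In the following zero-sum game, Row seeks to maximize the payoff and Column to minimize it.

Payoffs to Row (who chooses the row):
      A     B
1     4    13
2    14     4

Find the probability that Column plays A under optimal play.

9/19

Row minima are 4 and 4, so Row's maximin is 4; column maxima are 14 and 13, so Column's minimax is 13. These differ, so the equilibrium is in mixed strategies.
Let Column play A with probability q. Row is indifferent when 4q + 13(1−q) = 14q + 4(1−q), giving q = 9/19.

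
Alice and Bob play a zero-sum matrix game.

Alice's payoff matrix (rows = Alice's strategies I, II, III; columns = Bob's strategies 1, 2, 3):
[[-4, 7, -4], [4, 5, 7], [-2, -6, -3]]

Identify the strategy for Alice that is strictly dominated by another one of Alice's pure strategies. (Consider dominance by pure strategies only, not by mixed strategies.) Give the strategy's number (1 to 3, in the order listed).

Compare III with II: 4 > -2, 5 > -6, 7 > -3.
So II strictly dominates III for Alice; III is strictly dominated.

3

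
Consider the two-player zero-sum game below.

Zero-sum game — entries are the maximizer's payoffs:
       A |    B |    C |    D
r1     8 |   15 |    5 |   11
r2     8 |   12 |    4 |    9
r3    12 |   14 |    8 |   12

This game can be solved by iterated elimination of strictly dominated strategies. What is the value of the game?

8

Row r2 is strictly dominated by row r3 (12>8, 14>12, 8>4, 12>9); eliminate r2.
Column B is strictly dominated by A for the minimizer (8<15, 12<14); eliminate B.
Row r1 is strictly dominated by row r3 (12>8, 8>5, 12>11); eliminate r1.
Column D is strictly dominated by C for the minimizer (8<12); eliminate D.
Column A is strictly dominated by C for the minimizer (8<12); eliminate A.
Only (r3, C) remains, with payoff 8.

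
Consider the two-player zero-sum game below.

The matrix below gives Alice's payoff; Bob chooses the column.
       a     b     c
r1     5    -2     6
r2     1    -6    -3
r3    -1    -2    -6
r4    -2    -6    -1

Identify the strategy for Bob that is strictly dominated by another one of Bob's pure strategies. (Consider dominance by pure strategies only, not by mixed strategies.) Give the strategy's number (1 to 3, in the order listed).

Bob prefers columns that give Alice less. Compare a with b: -2 < 5, -6 < 1, -2 < -1, -6 < -2.
So b strictly dominates a for Bob; a is strictly dominated.

1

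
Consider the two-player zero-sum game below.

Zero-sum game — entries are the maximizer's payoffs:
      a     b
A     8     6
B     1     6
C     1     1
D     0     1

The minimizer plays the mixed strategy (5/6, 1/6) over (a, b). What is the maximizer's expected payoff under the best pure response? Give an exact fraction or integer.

23/3

A: (8)·(5/6) + (6)·(1/6) = 23/3.
B: (1)·(5/6) + (6)·(1/6) = 11/6.
C: (1)·(5/6) + (1)·(1/6) = 1.
D: (0)·(5/6) + (1)·(1/6) = 1/6.
The best pure response is A with expected payoff 23/3.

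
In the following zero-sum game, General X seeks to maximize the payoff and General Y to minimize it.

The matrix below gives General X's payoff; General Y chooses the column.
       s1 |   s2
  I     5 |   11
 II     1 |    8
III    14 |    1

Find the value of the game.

149/19

Row II is strictly dominated by row I, so General X never plays it.
The remaining 2×2 game on (I, III) × (s1, s2) has no saddle point. Let General X play I with probability p; indifference gives 5p + 14(1−p) = 11p + (1−p), so p = 13/19.
Similarly General Y's optimal q on s1 is 10/19, and the value is 5·(10/19) + (11)·(9/19) = 149/19.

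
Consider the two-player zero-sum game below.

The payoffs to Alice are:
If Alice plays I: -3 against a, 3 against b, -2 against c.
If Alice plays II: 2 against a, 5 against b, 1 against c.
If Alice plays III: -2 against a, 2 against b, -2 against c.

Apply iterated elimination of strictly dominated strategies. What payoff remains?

1

Column b is strictly dominated by a for Bob (-3<3, 2<5, -2<2); eliminate b.
Row I is strictly dominated by row II (2>-3, 1>-2); eliminate I.
Row III is strictly dominated by row II (2>-2, 1>-2); eliminate III.
Column a is strictly dominated by c for Bob (1<2); eliminate a.
Only (II, c) remains, with payoff 1.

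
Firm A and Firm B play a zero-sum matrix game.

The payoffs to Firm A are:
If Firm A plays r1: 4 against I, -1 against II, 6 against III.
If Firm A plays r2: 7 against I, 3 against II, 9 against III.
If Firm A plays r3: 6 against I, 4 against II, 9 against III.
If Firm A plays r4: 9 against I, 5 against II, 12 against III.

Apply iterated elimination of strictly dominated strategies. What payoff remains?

5

Row r1 is strictly dominated by row r2 (7>4, 3>-1, 9>6); eliminate r1.
Column III is strictly dominated by I for Firm B (7<9, 6<9, 9<12); eliminate III.
Row r2 is strictly dominated by row r4 (9>7, 5>3); eliminate r2.
Row r3 is strictly dominated by row r4 (9>6, 5>4); eliminate r3.
Column I is strictly dominated by II for Firm B (5<9); eliminate I.
Only (r4, II) remains, with payoff 5.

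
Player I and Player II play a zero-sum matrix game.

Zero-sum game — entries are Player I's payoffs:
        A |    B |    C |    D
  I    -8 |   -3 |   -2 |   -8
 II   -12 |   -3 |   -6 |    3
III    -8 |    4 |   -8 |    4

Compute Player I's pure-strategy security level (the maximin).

-8

The worst-case payoff for each row is I: -8, II: -12, III: -8.
The best of these is -8.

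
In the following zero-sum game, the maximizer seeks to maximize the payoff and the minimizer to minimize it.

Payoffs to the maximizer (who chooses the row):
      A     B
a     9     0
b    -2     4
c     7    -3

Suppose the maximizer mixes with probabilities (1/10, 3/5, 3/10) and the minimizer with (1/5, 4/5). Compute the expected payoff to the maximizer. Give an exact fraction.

39/25

Against (1/5, 4/5), each row's expected payoff is a: 9/5; b: 14/5; c: -1.
Taking the (1/10, 3/5, 3/10)-weighted average: (1/10)·(9/5) + (3/5)·(14/5) + (3/10)·(-1) = 39/25.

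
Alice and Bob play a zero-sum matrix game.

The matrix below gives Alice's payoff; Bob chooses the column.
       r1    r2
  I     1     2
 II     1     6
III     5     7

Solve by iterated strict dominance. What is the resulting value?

5

Column r2 is strictly dominated by r1 for Bob (1<2, 1<6, 5<7); eliminate r2.
Row I is strictly dominated by row III (5>1); eliminate I.
Row II is strictly dominated by row III (5>1); eliminate II.
Only (III, r1) remains, with payoff 5.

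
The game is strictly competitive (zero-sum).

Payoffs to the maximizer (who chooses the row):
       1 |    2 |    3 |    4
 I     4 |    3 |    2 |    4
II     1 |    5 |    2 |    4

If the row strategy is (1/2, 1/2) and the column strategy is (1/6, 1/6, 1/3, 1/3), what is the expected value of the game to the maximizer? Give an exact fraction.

Against (1/6, 1/6, 1/3, 1/3), each row's expected payoff is I: 19/6; II: 3.
Taking the (1/2, 1/2)-weighted average: (1/2)·(19/6) + (1/2)·(3) = 37/12.

37/12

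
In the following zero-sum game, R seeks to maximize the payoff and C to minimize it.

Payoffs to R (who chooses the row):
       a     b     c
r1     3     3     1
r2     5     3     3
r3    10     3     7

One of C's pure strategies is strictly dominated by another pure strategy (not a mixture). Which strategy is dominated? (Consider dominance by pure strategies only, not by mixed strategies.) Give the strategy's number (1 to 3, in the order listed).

1

C prefers columns that give R less. Compare a with c: 1 < 3, 3 < 5, 7 < 10.
So c strictly dominates a for C; a is strictly dominated.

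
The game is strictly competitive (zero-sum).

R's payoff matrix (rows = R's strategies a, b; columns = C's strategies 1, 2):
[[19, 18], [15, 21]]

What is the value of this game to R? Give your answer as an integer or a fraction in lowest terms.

129/7

Row minima are 18 and 15, so R's maximin is 18; column maxima are 19 and 21, so C's minimax is 19. These differ, so the equilibrium is in mixed strategies.
Let R play a with probability p. C is indifferent when 19p + 15(1−p) = 18p + 21(1−p), giving p = 6/7.
Let C play 1 with probability q. R is indifferent when 19q + 18(1−q) = 15q + 21(1−q), giving q = 3/7.
The value is 19·(3/7) + (18)·(4/7) = 129/7.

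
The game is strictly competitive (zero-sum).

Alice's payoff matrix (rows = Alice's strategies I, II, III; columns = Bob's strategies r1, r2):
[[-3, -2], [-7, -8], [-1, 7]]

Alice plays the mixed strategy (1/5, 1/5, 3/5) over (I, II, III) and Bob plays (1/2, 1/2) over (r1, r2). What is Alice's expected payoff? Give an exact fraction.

Against (1/2, 1/2), each row's expected payoff is I: -5/2; II: -15/2; III: 3.
Taking the (1/5, 1/5, 3/5)-weighted average: (1/5)·(-5/2) + (1/5)·(-15/2) + (3/5)·(3) = -1/5.

-1/5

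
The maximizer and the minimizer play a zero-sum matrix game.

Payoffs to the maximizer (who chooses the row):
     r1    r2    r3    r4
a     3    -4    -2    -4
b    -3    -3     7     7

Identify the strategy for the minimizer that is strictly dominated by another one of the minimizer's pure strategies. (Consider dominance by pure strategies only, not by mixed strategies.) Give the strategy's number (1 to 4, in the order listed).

The minimizer prefers columns that give the maximizer less. Compare r3 with r2: -4 < -2, -3 < 7.
So r2 strictly dominates r3 for the minimizer; r3 is strictly dominated.

3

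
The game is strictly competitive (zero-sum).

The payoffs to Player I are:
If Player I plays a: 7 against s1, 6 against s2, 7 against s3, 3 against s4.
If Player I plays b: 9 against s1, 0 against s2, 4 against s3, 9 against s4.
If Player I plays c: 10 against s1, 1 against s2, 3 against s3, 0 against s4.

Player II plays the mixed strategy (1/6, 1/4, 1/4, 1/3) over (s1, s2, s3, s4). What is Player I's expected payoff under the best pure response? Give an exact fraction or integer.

11/2

a: (7)·(1/6) + (6)·(1/4) + (7)·(1/4) + (3)·(1/3) = 65/12.
b: (9)·(1/6) + (0)·(1/4) + (4)·(1/4) + (9)·(1/3) = 11/2.
c: (10)·(1/6) + (1)·(1/4) + (3)·(1/4) + (0)·(1/3) = 8/3.
The best pure response is b with expected payoff 11/2.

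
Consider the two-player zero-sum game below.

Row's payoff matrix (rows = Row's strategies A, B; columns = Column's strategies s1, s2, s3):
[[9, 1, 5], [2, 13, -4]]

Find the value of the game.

23/7

Column s1 is strictly dominated by s3 for Column (it gives Row more in every row).
The remaining 2×2 game on (A, B) × (s2, s3) has no saddle point. Let Row play A with probability p; indifference gives p + 13(1−p) = 5p − 4(1−p), so p = 17/21.
Similarly Column's optimal q on s2 is 3/7, and the value is 1·(3/7) + (5)·(4/7) = 23/7.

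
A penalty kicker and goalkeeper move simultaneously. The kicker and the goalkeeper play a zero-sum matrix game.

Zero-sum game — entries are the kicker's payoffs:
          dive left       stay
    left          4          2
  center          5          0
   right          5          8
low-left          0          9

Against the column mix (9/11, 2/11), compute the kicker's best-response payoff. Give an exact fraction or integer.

left: (4)·(9/11) + (2)·(2/11) = 40/11.
center: (5)·(9/11) + (0)·(2/11) = 45/11.
right: (5)·(9/11) + (8)·(2/11) = 61/11.
low-left: (0)·(9/11) + (9)·(2/11) = 18/11.
The best pure response is right with expected payoff 61/11.

61/11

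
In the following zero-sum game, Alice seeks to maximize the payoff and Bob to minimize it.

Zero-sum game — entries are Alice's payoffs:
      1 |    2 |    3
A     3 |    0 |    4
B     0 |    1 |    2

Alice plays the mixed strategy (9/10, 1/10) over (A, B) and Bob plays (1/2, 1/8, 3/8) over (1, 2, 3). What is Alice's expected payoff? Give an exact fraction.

Against (1/2, 1/8, 3/8), each row's expected payoff is A: 3; B: 7/8.
Taking the (9/10, 1/10)-weighted average: (9/10)·(3) + (1/10)·(7/8) = 223/80.

223/80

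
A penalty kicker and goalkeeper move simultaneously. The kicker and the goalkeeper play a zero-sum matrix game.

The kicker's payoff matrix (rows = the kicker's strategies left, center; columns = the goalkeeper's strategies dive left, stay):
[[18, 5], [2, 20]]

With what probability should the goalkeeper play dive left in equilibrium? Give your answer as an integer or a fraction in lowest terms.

Row minima are 5 and 2, so the kicker's maximin is 5; column maxima are 18 and 20, so the goalkeeper's minimax is 18. These differ, so the equilibrium is in mixed strategies.
Let the goalkeeper play dive left with probability q. The kicker is indifferent when 18q + 5(1−q) = 2q + 20(1−q), giving q = 15/31.

15/31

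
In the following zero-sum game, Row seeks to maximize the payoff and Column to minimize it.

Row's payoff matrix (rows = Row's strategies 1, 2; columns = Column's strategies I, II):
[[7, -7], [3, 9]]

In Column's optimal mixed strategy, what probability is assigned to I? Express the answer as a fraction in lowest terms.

Row minima are -7 and 3, so Row's maximin is 3; column maxima are 7 and 9, so Column's minimax is 7. These differ, so the equilibrium is in mixed strategies.
Let Column play I with probability q. Row is indifferent when 7q − 7(1−q) = 3q + 9(1−q), giving q = 4/5.

4/5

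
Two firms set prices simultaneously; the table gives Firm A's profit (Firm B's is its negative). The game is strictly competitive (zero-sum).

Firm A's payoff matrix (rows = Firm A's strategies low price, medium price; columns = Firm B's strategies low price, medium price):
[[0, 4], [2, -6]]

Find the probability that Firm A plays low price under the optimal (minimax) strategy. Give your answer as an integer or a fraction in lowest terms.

2/3

Row minima are 0 and -6, so Firm A's maximin is 0; column maxima are 2 and 4, so Firm B's minimax is 2. These differ, so the equilibrium is in mixed strategies.
Let Firm A play low price with probability p. Firm B is indifferent when 2(1−p) = 4p − 6(1−p), giving p = 2/3.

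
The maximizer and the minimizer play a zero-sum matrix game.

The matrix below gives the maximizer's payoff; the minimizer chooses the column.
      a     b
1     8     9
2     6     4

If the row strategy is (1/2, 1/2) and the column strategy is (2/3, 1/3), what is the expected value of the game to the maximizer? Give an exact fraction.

41/6

Against (2/3, 1/3), each row's expected payoff is 1: 25/3; 2: 16/3.
Taking the (1/2, 1/2)-weighted average: (1/2)·(25/3) + (1/2)·(16/3) = 41/6.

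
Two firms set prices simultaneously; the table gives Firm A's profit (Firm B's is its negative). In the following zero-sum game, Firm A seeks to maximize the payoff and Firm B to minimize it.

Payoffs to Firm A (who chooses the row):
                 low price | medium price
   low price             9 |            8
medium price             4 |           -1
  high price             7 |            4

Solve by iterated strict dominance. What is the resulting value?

8

Column low price is strictly dominated by medium price for Firm B (8<9, -1<4, 4<7); eliminate low price.
Row high price is strictly dominated by row low price (8>4); eliminate high price.
Row medium price is strictly dominated by row low price (8>-1); eliminate medium price.
Only (low price, medium price) remains, with payoff 8.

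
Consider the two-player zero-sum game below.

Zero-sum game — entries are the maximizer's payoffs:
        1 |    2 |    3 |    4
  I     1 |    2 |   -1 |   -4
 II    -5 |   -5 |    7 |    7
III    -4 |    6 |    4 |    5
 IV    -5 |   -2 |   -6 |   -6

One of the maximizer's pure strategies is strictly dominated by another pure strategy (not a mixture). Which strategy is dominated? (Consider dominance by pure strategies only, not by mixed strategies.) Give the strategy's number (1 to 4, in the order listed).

Compare IV with I: 1 > -5, 2 > -2, -1 > -6, -4 > -6.
So I strictly dominates IV for the maximizer; IV is strictly dominated.

4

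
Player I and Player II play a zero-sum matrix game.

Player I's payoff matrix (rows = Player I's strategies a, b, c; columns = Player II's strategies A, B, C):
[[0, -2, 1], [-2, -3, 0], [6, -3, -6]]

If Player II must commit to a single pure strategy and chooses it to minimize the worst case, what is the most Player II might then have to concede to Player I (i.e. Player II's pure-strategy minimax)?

-2

The worst case (largest entry) in each column is A: 6, B: -2, C: 1.
The best (smallest) of these is -2.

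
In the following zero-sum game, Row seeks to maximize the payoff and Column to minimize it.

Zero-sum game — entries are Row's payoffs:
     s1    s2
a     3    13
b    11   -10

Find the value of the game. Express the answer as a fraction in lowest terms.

Row minima are 3 and -10, so Row's maximin is 3; column maxima are 11 and 13, so Column's minimax is 11. These differ, so the equilibrium is in mixed strategies.
Let Row play a with probability p. Column is indifferent when 3p + 11(1−p) = 13p − 10(1−p), giving p = 21/31.
Let Column play s1 with probability q. Row is indifferent when 3q + 13(1−q) = 11q − 10(1−q), giving q = 23/31.
The value is 3·(23/31) + (13)·(8/31) = 173/31.

173/31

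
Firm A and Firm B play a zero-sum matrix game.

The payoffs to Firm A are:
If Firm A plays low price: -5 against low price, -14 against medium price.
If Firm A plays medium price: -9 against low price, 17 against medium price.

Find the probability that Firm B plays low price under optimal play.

31/35

Row minima are -14 and -9, so Firm A's maximin is -9; column maxima are -5 and 17, so Firm B's minimax is -5. These differ, so the equilibrium is in mixed strategies.
Let Firm B play low price with probability q. Firm A is indifferent when −5q − 14(1−q) = −9q + 17(1−q), giving q = 31/35.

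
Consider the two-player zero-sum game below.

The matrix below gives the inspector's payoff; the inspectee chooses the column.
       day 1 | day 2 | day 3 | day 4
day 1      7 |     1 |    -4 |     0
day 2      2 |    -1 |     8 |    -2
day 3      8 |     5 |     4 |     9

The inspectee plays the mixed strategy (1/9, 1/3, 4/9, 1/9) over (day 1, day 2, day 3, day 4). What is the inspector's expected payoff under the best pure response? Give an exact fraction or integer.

16/3

day 1: (7)·(1/9) + (1)·(1/3) + (-4)·(4/9) + (0)·(1/9) = -2/3.
day 2: (2)·(1/9) + (-1)·(1/3) + (8)·(4/9) + (-2)·(1/9) = 29/9.
day 3: (8)·(1/9) + (5)·(1/3) + (4)·(4/9) + (9)·(1/9) = 16/3.
The best pure response is day 3 with expected payoff 16/3.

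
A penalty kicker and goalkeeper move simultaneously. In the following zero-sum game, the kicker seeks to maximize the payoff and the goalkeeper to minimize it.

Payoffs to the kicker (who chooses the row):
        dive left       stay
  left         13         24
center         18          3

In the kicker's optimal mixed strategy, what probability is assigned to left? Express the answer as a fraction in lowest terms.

Row minima are 13 and 3, so the kicker's maximin is 13; column maxima are 18 and 24, so the goalkeeper's minimax is 18. These differ, so the equilibrium is in mixed strategies.
Let the kicker play left with probability p. The goalkeeper is indifferent when 13p + 18(1−p) = 24p + 3(1−p), giving p = 15/26.

15/26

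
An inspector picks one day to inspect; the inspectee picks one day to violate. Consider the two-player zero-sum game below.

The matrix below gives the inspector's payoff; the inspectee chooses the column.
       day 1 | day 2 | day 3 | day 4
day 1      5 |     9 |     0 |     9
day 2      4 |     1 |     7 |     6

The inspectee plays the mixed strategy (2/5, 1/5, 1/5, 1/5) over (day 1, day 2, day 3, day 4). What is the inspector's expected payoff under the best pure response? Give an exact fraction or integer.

day 1: (5)·(2/5) + (9)·(1/5) + (0)·(1/5) + (9)·(1/5) = 28/5.
day 2: (4)·(2/5) + (1)·(1/5) + (7)·(1/5) + (6)·(1/5) = 22/5.
The best pure response is day 1 with expected payoff 28/5.

28/5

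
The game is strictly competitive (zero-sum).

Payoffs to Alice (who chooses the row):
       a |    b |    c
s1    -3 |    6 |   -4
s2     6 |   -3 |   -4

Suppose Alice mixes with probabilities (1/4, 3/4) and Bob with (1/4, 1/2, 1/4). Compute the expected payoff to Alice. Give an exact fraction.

Against (1/4, 1/2, 1/4), each row's expected payoff is s1: 5/4; s2: -1.
Taking the (1/4, 3/4)-weighted average: (1/4)·(5/4) + (3/4)·(-1) = -7/16.

-7/16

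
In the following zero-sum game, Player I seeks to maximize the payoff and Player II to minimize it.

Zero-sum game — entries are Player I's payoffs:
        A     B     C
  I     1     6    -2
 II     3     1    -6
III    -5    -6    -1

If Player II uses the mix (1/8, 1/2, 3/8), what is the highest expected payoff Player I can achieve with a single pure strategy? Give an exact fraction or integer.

19/8

I: (1)·(1/8) + (6)·(1/2) + (-2)·(3/8) = 19/8.
II: (3)·(1/8) + (1)·(1/2) + (-6)·(3/8) = -11/8.
III: (-5)·(1/8) + (-6)·(1/2) + (-1)·(3/8) = -4.
The best pure response is I with expected payoff 19/8.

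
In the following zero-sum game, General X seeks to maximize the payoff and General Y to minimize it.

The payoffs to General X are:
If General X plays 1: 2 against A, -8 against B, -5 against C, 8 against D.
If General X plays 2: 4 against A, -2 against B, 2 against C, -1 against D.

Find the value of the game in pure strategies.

Row minima: -8, -2 → General X's maximin is -2.
Column maxima: 4, -2, 2, 8 → General Y's minimax is -2.
They coincide at (2, B), so the value is -2.

-2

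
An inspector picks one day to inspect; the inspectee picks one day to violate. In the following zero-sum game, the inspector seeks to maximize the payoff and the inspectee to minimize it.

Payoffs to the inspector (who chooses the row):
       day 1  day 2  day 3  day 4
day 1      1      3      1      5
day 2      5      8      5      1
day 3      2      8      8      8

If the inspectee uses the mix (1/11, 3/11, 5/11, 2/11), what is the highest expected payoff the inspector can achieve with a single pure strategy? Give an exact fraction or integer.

82/11

day 1: (1)·(1/11) + (3)·(3/11) + (1)·(5/11) + (5)·(2/11) = 25/11.
day 2: (5)·(1/11) + (8)·(3/11) + (5)·(5/11) + (1)·(2/11) = 56/11.
day 3: (2)·(1/11) + (8)·(3/11) + (8)·(5/11) + (8)·(2/11) = 82/11.
The best pure response is day 3 with expected payoff 82/11.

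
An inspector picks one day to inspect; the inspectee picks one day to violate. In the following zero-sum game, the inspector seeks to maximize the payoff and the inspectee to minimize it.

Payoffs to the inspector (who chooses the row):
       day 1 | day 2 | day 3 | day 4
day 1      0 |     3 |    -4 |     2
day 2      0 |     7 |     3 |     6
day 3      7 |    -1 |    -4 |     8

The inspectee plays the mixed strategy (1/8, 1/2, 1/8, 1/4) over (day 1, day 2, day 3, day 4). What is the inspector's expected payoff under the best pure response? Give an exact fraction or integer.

43/8

day 1: (0)·(1/8) + (3)·(1/2) + (-4)·(1/8) + (2)·(1/4) = 3/2.
day 2: (0)·(1/8) + (7)·(1/2) + (3)·(1/8) + (6)·(1/4) = 43/8.
day 3: (7)·(1/8) + (-1)·(1/2) + (-4)·(1/8) + (8)·(1/4) = 15/8.
The best pure response is day 2 with expected payoff 43/8.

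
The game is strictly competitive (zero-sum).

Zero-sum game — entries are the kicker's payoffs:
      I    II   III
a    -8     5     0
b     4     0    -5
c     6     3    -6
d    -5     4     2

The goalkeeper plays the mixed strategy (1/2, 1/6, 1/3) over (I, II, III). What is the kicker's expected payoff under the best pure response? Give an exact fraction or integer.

3/2

a: (-8)·(1/2) + (5)·(1/6) + (0)·(1/3) = -19/6.
b: (4)·(1/2) + (0)·(1/6) + (-5)·(1/3) = 1/3.
c: (6)·(1/2) + (3)·(1/6) + (-6)·(1/3) = 3/2.
d: (-5)·(1/2) + (4)·(1/6) + (2)·(1/3) = -7/6.
The best pure response is c with expected payoff 3/2.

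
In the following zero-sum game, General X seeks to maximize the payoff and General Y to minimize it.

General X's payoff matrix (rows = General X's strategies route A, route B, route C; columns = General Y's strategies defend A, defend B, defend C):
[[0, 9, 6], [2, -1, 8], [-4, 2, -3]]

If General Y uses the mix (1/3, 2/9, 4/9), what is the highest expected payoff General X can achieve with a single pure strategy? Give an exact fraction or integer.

14/3

route A: (0)·(1/3) + (9)·(2/9) + (6)·(4/9) = 14/3.
route B: (2)·(1/3) + (-1)·(2/9) + (8)·(4/9) = 4.
route C: (-4)·(1/3) + (2)·(2/9) + (-3)·(4/9) = -20/9.
The best pure response is route A with expected payoff 14/3.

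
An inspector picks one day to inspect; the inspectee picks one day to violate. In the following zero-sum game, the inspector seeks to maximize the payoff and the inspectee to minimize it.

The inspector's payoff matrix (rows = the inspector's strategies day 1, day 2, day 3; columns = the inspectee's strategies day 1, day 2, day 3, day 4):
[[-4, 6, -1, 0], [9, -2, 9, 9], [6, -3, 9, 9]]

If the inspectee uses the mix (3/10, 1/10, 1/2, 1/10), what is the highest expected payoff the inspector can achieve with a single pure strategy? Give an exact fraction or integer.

79/10

day 1: (-4)·(3/10) + (6)·(1/10) + (-1)·(1/2) + (0)·(1/10) = -11/10.
day 2: (9)·(3/10) + (-2)·(1/10) + (9)·(1/2) + (9)·(1/10) = 79/10.
day 3: (6)·(3/10) + (-3)·(1/10) + (9)·(1/2) + (9)·(1/10) = 69/10.
The best pure response is day 2 with expected payoff 79/10.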